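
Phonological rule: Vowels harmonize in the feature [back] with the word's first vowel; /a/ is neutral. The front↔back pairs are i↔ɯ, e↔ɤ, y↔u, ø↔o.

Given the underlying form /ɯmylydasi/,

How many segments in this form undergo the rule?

/y/ harmonizes with /ɯ/ ([+back]) → [u]
/y/ harmonizes with /ɯ/ ([+back]) → [u]
/i/ harmonizes with /ɯ/ ([+back]) → [ɯ]
3 segments change.

3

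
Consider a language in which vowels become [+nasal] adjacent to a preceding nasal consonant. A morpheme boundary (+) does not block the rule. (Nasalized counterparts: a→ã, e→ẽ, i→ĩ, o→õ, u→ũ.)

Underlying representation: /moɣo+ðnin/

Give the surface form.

[mõɣo+ðnĩn]

/o/ after nasal /m/ → [õ]
/i/ after nasal /n/ → [ĩ]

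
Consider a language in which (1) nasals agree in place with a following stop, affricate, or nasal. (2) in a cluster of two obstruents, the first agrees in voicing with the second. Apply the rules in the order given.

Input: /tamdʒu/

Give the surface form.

[taɲdʒu]

Rule 1: /m/ before /dʒ/ (palatal) → [ɲ]
After rule 1: taɲdʒu
Rule 2: no segment meets the rule's conditions; no change.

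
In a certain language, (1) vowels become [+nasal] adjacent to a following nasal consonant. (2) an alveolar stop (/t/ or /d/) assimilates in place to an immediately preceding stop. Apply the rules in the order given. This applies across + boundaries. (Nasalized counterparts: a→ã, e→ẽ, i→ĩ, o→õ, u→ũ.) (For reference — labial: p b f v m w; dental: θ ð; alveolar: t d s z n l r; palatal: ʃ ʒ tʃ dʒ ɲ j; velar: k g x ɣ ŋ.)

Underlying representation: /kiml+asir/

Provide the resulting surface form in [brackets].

Rule 1: /i/ before nasal /m/ → [ĩ]
After rule 1: kĩml+asir
Rule 2: no segment meets the rule's conditions; no change.

[kĩml+asir]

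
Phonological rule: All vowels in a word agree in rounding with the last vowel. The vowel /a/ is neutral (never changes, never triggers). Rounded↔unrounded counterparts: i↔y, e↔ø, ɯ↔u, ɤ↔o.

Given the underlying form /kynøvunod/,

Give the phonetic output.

no segment meets the rule's conditions; no change.

[kynøvunod]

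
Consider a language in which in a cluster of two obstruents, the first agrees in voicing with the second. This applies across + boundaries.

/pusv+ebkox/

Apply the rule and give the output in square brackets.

[puzv+epkox]

/s/ before /v/ (voiced) → [z]
/b/ before /k/ (voiceless) → [p]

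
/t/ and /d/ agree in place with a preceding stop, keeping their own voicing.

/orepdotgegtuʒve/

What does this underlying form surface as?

[orepbotgegkuʒve]

/d/ after /p/ (labial) → [b]
/t/ after /g/ (velar) → [k]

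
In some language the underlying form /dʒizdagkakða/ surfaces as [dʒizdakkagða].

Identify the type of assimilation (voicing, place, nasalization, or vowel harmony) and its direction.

voicing assimilation, regressive

/g/→[k] /k/→[g].
Each target copies a feature from the following segment, so the direction is regressive.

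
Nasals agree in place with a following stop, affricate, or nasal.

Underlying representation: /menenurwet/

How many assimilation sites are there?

0

No segment meets the rule's conditions.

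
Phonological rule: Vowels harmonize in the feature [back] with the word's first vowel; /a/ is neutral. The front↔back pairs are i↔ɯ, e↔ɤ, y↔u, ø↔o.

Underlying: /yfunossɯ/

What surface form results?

[yfynøssi]

/u/ harmonizes with /y/ ([-back]) → [y]
/o/ harmonizes with /y/ ([-back]) → [ø]
/ɯ/ harmonizes with /y/ ([-back]) → [i]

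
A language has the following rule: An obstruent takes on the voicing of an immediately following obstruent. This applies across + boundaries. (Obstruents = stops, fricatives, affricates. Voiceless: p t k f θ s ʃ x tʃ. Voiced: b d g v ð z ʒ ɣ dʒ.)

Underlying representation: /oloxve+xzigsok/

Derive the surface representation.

/x/ before /v/ (voiced) → [ɣ]
/x/ before /z/ (voiced) → [ɣ]
/g/ before /s/ (voiceless) → [k]

[oloɣve+ɣziksok]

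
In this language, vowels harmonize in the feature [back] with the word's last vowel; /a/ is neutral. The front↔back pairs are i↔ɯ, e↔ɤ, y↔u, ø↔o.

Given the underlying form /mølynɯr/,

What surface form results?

/ø/ harmonizes with /ɯ/ ([+back]) → [o]
/y/ harmonizes with /ɯ/ ([+back]) → [u]

[molunɯr]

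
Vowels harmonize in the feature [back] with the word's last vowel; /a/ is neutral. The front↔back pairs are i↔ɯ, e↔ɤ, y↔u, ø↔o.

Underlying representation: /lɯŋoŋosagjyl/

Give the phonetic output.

/ɯ/ harmonizes with /y/ ([-back]) → [i]
/o/ harmonizes with /y/ ([-back]) → [ø]
/o/ harmonizes with /y/ ([-back]) → [ø]

[liŋøŋøsagjyl]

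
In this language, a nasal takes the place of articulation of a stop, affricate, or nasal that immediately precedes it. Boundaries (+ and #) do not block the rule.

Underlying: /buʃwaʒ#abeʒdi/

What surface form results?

no segment meets the rule's conditions; no change.

[buʃwaʒ#abeʒdi]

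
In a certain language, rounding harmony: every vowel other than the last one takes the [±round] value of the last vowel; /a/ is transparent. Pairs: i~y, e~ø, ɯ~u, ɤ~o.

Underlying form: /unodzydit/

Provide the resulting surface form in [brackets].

/u/ harmonizes with /i/ ([-round]) → [ɯ]
/o/ harmonizes with /i/ ([-round]) → [ɤ]
/y/ harmonizes with /i/ ([-round]) → [i]

[ɯnɤdzidit]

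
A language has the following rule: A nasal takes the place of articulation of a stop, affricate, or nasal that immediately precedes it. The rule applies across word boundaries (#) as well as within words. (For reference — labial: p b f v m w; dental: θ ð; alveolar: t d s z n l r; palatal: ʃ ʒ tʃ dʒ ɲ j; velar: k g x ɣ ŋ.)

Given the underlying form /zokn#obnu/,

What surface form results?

/n/ after /k/ (velar) → [ŋ]
/n/ after /b/ (labial) → [m]

[zokŋ#obmu]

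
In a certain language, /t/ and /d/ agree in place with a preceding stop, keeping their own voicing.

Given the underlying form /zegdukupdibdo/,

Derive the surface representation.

[zeggukupbibbo]

/d/ after /g/ (velar) → [g]
/d/ after /p/ (labial) → [b]
/d/ after /b/ (labial) → [b]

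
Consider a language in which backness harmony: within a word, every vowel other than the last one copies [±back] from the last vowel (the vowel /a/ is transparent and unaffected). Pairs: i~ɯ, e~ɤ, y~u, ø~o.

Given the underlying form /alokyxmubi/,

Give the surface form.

[aløkyxmybi]

/o/ harmonizes with /i/ ([-back]) → [ø]
/u/ harmonizes with /i/ ([-back]) → [y]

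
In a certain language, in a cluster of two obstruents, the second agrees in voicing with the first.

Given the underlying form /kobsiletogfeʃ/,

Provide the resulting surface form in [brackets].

/s/ after /b/ (voiced) → [z]
/f/ after /g/ (voiced) → [v]

[kobziletogveʃ]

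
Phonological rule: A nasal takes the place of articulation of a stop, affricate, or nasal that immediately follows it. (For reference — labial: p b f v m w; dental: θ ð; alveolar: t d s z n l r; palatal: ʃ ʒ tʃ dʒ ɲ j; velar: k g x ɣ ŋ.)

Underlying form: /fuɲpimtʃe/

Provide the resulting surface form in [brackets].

/ɲ/ before /p/ (labial) → [m]
/m/ before /tʃ/ (palatal) → [ɲ]

[fumpiɲtʃe]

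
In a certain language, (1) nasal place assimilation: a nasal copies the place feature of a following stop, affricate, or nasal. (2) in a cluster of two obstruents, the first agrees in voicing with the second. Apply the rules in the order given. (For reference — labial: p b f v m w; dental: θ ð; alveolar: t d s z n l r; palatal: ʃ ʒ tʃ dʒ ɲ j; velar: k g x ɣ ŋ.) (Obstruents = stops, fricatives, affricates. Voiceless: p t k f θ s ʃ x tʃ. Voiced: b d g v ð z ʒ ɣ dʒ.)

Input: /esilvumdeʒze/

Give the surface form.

Rule 1: /m/ before /d/ (alveolar) → [n]
After rule 1: esilvundeʒze
Rule 2: no segment meets the rule's conditions; no change.

[esilvundeʒze]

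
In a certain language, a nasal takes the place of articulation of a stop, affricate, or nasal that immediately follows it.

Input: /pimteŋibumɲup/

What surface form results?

/m/ before /t/ (alveolar) → [n]
/m/ before /ɲ/ (palatal) → [ɲ]

[pinteŋibuɲɲup]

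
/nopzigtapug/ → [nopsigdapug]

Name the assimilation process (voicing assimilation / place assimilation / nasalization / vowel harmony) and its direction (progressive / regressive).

voicing assimilation, progressive

/z/→[s] /t/→[d].
Each target copies a feature from the preceding segment, so the direction is progressive.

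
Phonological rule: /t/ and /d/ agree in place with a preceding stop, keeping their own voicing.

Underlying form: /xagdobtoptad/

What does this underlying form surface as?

[xaggobpoppad]

/d/ after /g/ (velar) → [g]
/t/ after /b/ (labial) → [p]
/t/ after /p/ (labial) → [p]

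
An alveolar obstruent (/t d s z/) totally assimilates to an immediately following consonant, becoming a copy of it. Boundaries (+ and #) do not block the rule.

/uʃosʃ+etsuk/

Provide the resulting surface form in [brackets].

/s/ before /ʃ/ → [ʃ] (total assimilation)
/t/ before /s/ → [s] (total assimilation)

[uʃoʃʃ+essuk]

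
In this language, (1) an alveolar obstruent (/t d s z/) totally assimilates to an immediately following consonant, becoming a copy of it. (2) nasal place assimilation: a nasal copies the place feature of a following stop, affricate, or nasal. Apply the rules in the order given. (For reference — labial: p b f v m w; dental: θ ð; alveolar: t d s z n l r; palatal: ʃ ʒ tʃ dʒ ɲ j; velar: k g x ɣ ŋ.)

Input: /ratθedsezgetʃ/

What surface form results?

Rule 1: /t/ before /θ/ → [θ] (total assimilation)
Rule 1: /d/ before /s/ → [s] (total assimilation)
Rule 1: /z/ before /g/ → [g] (total assimilation)
After rule 1: raθθesseggetʃ
Rule 2: no segment meets the rule's conditions; no change.

[raθθesseggetʃ]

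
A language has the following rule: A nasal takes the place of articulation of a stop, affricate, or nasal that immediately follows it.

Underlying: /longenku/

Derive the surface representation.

[loŋgeŋku]

/n/ before /g/ (velar) → [ŋ]
/n/ before /k/ (velar) → [ŋ]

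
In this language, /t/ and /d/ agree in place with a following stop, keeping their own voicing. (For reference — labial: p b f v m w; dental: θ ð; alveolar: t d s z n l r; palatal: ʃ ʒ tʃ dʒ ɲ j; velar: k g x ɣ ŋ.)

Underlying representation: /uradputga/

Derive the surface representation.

/d/ before /p/ (labial) → [b]
/t/ before /g/ (velar) → [k]

[urabpukga]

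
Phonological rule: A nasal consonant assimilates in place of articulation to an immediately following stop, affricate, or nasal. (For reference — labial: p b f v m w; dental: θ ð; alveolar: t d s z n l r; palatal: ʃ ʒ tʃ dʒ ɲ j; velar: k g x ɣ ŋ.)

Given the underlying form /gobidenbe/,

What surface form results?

[gobidembe]

/n/ before /b/ (labial) → [m]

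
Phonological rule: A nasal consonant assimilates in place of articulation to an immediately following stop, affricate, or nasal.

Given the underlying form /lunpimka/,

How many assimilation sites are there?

/n/ before /p/ (labial) → [m]
/m/ before /k/ (velar) → [ŋ]
2 segments change.

2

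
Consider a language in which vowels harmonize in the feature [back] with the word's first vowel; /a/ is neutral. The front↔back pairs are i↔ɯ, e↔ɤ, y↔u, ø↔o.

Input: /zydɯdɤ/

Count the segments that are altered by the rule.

2

/ɯ/ harmonizes with /y/ ([-back]) → [i]
/ɤ/ harmonizes with /y/ ([-back]) → [e]
2 segments change.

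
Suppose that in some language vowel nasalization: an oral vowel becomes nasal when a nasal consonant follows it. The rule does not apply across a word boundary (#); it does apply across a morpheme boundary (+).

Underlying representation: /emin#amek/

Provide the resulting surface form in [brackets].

[ẽmĩn#ãmek]

/e/ before nasal /m/ → [ẽ]
/i/ before nasal /n/ → [ĩ]
/a/ before nasal /m/ → [ã]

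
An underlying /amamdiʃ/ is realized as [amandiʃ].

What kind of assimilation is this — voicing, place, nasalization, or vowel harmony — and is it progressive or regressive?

place assimilation, regressive

/m/→[n].
Each target copies a feature from the following segment, so the direction is regressive.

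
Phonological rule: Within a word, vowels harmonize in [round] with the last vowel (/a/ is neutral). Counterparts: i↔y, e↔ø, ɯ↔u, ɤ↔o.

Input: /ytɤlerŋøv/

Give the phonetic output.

/ɤ/ harmonizes with /ø/ ([+round]) → [o]
/e/ harmonizes with /ø/ ([+round]) → [ø]

[ytolørŋøv]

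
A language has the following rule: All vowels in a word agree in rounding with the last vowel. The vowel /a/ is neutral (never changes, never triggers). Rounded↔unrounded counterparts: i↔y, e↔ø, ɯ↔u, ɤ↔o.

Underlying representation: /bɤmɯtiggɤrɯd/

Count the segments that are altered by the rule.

No segment meets the rule's conditions.

0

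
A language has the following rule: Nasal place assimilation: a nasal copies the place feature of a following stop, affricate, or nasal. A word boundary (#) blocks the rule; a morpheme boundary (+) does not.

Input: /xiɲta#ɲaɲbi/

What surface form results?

[xinta#ɲambi]

/ɲ/ before /t/ (alveolar) → [n]
/ɲ/ before /b/ (labial) → [m]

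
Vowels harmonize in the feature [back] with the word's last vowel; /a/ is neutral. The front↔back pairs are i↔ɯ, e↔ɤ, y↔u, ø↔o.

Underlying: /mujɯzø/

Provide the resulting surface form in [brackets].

[myjizø]

/u/ harmonizes with /ø/ ([-back]) → [y]
/ɯ/ harmonizes with /ø/ ([-back]) → [i]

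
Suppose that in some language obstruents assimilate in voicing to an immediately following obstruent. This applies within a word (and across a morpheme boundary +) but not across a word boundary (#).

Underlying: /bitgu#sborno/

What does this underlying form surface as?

[bidgu#zborno]

/t/ before /g/ (voiced) → [d]
/s/ before /b/ (voiced) → [z]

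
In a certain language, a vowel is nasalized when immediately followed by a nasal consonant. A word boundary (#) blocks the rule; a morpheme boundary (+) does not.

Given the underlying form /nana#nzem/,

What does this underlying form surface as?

[nãna#nzẽm]

/a/ before nasal /n/ → [ã]
/e/ before nasal /m/ → [ẽ]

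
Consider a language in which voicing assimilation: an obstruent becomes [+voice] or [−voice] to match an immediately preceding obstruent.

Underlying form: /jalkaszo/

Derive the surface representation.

/z/ after /s/ (voiceless) → [s]

[jalkasso]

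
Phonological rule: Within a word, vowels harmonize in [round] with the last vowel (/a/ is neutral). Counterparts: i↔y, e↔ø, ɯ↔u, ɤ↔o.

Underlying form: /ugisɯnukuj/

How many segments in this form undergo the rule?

/i/ harmonizes with /u/ ([+round]) → [y]
/ɯ/ harmonizes with /u/ ([+round]) → [u]
2 segments change.

2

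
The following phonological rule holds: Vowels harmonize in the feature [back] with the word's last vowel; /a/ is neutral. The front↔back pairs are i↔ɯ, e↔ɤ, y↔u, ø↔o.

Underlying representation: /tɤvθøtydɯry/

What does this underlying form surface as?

/ɤ/ harmonizes with /y/ ([-back]) → [e]
/ɯ/ harmonizes with /y/ ([-back]) → [i]

[tevθøtydiry]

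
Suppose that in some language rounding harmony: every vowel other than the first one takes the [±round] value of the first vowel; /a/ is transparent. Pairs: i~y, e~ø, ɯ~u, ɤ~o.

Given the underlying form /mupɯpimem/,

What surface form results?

/ɯ/ harmonizes with /u/ ([+round]) → [u]
/i/ harmonizes with /u/ ([+round]) → [y]
/e/ harmonizes with /u/ ([+round]) → [ø]

[mupupymøm]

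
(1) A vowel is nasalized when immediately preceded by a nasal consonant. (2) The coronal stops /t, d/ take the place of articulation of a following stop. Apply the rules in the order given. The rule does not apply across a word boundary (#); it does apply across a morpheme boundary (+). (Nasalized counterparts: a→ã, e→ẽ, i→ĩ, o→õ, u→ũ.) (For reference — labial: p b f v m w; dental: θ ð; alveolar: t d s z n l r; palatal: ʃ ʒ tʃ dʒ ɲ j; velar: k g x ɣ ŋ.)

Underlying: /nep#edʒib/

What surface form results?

Rule 1: /e/ after nasal /n/ → [ẽ]
After rule 1: nẽp#edʒib
Rule 2: no segment meets the rule's conditions; no change.

[nẽp#edʒib]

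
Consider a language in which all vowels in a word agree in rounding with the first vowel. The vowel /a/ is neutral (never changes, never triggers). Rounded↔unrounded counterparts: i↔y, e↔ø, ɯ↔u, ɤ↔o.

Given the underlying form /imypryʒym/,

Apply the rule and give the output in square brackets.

[imipriʒim]

/y/ harmonizes with /i/ ([-round]) → [i]
/y/ harmonizes with /i/ ([-round]) → [i]
/y/ harmonizes with /i/ ([-round]) → [i]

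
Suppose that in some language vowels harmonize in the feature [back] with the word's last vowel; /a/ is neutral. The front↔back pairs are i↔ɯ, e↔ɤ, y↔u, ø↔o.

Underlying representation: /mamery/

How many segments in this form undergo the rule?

No segment meets the rule's conditions.

0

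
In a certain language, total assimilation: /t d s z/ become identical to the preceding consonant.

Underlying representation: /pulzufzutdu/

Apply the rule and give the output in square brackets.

/z/ after /l/ → [l] (total assimilation)
/z/ after /f/ → [f] (total assimilation)
/d/ after /t/ → [t] (total assimilation)

[pulluffuttu]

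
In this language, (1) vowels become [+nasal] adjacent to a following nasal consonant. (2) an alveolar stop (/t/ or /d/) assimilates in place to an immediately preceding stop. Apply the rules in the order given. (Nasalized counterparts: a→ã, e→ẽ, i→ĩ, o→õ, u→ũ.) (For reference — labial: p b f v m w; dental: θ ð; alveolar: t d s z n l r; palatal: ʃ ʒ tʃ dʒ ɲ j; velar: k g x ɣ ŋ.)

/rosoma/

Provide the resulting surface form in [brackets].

[rosõma]

Rule 1: /o/ before nasal /m/ → [õ]
After rule 1: rosõma
Rule 2: no segment meets the rule's conditions; no change.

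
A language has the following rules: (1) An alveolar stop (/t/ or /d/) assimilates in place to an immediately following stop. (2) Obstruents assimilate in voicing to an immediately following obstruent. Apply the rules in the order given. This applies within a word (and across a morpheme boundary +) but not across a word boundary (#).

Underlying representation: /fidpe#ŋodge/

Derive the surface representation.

[fippe#ŋogge]

Rule 1: /d/ before /p/ (labial) → [b]
Rule 1: /d/ before /g/ (velar) → [g]
After rule 1: fibpe#ŋogge
Rule 2: /b/ before /p/ (voiceless) → [p]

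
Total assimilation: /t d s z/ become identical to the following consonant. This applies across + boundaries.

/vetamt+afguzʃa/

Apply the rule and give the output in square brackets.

/z/ before /ʃ/ → [ʃ] (total assimilation)

[vetamt+afguʃʃa]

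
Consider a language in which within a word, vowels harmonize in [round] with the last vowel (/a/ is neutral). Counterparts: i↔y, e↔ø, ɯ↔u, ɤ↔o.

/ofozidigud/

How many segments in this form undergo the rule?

/i/ harmonizes with /u/ ([+round]) → [y]
/i/ harmonizes with /u/ ([+round]) → [y]
2 segments change.

2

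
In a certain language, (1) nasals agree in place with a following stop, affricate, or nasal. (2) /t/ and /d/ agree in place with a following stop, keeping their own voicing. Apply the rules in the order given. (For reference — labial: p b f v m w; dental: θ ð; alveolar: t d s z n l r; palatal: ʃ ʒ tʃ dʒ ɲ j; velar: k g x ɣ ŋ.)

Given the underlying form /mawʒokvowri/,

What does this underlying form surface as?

[mawʒokvowri]

Rule 1: no segment meets the rule's conditions; no change.
After rule 1: mawʒokvowri
Rule 2: no segment meets the rule's conditions; no change.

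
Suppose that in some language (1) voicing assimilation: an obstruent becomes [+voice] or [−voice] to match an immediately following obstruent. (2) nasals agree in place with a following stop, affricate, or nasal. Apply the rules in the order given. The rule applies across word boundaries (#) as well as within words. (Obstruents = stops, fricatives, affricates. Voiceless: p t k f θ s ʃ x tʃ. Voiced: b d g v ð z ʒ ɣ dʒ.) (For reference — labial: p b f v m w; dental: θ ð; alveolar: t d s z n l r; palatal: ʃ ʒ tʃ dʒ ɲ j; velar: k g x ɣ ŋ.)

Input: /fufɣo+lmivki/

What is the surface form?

Rule 1: /f/ before /ɣ/ (voiced) → [v]
Rule 1: /v/ before /k/ (voiceless) → [f]
After rule 1: fuvɣo+lmifki
Rule 2: no segment meets the rule's conditions; no change.

[fuvɣo+lmifki]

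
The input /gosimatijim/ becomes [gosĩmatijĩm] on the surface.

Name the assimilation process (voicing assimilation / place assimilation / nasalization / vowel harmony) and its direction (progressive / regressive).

nasalization, regressive

/i/→[ĩ] /i/→[ĩ].
Each target copies a feature from the following segment, so the direction is regressive.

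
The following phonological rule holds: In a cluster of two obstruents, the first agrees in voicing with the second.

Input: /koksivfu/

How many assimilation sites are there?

/v/ before /f/ (voiceless) → [f]
1 segment changes.

1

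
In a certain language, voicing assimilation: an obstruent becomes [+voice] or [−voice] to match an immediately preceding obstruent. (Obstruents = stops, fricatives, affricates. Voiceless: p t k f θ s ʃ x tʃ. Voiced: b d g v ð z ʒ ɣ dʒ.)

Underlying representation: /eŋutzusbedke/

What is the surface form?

[eŋutsuspedge]

/z/ after /t/ (voiceless) → [s]
/b/ after /s/ (voiceless) → [p]
/k/ after /d/ (voiced) → [g]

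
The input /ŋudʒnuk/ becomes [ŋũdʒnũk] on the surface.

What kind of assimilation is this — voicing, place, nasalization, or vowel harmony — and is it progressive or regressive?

/u/→[ũ] /u/→[ũ].
Each target copies a feature from the preceding segment, so the direction is progressive.

nasalization, progressive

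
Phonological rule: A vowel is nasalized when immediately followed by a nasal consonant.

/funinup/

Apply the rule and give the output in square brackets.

/u/ before nasal /n/ → [ũ]
/i/ before nasal /n/ → [ĩ]

[fũnĩnup]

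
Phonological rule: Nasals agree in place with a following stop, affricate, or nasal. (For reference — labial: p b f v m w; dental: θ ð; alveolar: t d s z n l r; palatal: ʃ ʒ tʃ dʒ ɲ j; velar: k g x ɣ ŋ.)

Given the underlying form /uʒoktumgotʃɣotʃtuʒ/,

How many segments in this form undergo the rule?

1

/m/ before /g/ (velar) → [ŋ]
1 segment changes.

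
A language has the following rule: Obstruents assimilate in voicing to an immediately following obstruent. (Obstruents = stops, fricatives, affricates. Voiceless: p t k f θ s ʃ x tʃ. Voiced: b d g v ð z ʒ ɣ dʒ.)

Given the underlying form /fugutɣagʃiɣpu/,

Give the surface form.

[fugudɣakʃixpu]

/t/ before /ɣ/ (voiced) → [d]
/g/ before /ʃ/ (voiceless) → [k]
/ɣ/ before /p/ (voiceless) → [x]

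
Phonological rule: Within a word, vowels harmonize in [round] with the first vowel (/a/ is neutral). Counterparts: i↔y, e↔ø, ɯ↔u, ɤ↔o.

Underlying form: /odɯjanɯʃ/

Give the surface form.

/ɯ/ harmonizes with /o/ ([+round]) → [u]
/ɯ/ harmonizes with /o/ ([+round]) → [u]

[odujanuʃ]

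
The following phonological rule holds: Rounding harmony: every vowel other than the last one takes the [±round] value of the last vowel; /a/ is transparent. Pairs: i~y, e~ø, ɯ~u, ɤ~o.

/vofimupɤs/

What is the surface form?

[vɤfimɯpɤs]

/o/ harmonizes with /ɤ/ ([-round]) → [ɤ]
/u/ harmonizes with /ɤ/ ([-round]) → [ɯ]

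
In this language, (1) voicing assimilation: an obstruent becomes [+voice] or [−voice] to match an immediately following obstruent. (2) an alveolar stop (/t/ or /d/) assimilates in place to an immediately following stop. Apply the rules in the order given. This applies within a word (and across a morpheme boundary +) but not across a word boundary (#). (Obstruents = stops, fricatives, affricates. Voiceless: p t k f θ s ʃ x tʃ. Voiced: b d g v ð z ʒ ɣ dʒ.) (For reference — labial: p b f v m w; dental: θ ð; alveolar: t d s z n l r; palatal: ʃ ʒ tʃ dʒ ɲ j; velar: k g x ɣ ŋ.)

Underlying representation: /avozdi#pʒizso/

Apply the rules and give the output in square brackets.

Rule 1: /p/ before /ʒ/ (voiced) → [b]
Rule 1: /z/ before /s/ (voiceless) → [s]
After rule 1: avozdi#bʒisso
Rule 2: no segment meets the rule's conditions; no change.

[avozdi#bʒisso]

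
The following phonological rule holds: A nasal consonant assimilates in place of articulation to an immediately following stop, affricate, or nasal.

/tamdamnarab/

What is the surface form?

/m/ before /d/ (alveolar) → [n]
/m/ before /n/ (alveolar) → [n]

[tandannarab]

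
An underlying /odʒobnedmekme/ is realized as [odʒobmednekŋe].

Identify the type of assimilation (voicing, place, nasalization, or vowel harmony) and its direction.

/n/→[m] /m/→[n] /m/→[ŋ].
Each target copies a feature from the preceding segment, so the direction is progressive.

place assimilation, progressive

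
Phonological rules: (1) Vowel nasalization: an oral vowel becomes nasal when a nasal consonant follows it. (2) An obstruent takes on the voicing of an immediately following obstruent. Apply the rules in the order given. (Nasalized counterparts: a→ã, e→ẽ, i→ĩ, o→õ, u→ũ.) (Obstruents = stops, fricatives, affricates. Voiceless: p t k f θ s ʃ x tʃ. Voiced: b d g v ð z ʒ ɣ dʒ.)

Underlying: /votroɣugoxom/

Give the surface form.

[votroɣugoxõm]

Rule 1: /o/ before nasal /m/ → [õ]
After rule 1: votroɣugoxõm
Rule 2: no segment meets the rule's conditions; no change.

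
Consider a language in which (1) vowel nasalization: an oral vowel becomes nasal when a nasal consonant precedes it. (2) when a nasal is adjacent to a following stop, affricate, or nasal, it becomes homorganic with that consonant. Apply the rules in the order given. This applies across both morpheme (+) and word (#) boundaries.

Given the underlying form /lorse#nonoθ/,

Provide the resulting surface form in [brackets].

[lorse#nõnõθ]

Rule 1: /o/ after nasal /n/ → [õ]
Rule 1: /o/ after nasal /n/ → [õ]
After rule 1: lorse#nõnõθ
Rule 2: no segment meets the rule's conditions; no change.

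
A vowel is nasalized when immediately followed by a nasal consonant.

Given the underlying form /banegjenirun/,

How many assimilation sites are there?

/a/ before nasal /n/ → [ã]
/e/ before nasal /n/ → [ẽ]
/u/ before nasal /n/ → [ũ]
3 segments change.

3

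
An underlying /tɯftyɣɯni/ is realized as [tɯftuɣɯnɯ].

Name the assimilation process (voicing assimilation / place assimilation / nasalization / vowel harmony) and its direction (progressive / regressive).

/y/→[u] /i/→[ɯ].
Vowels agree with the first vowel, so the harmony is progressive.

vowel harmony, progressive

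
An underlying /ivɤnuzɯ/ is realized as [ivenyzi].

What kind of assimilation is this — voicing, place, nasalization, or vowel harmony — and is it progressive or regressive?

/ɤ/→[e] /u/→[y] /ɯ/→[i].
Vowels agree with the first vowel, so the harmony is progressive.

vowel harmony, progressive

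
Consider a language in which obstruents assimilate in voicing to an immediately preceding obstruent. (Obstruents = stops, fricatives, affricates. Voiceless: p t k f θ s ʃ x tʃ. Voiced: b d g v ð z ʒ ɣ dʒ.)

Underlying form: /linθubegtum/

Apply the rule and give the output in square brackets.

/t/ after /g/ (voiced) → [d]

[linθubegdum]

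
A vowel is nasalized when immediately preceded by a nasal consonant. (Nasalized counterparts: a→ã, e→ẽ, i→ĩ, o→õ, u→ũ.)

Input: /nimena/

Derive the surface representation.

[nĩmẽnã]

/i/ after nasal /n/ → [ĩ]
/e/ after nasal /m/ → [ẽ]
/a/ after nasal /n/ → [ã]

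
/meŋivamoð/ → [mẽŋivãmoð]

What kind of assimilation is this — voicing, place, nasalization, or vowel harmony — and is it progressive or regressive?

/e/→[ẽ] /a/→[ã].
Each target copies a feature from the following segment, so the direction is regressive.

nasalization, regressive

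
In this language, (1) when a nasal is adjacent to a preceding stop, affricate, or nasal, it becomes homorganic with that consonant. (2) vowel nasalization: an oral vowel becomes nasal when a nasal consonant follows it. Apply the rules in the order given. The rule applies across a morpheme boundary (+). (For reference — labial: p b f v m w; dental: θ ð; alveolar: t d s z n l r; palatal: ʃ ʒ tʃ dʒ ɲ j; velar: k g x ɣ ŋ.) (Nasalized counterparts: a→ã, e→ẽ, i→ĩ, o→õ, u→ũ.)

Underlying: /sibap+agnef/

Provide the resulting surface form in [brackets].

[sibap+agŋef]

Rule 1: /n/ after /g/ (velar) → [ŋ]
After rule 1: sibap+agŋef
Rule 2: no segment meets the rule's conditions; no change.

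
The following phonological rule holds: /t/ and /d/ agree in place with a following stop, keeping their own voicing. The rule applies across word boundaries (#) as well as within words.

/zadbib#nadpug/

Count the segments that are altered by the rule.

/d/ before /b/ (labial) → [b]
/d/ before /p/ (labial) → [b]
2 segments change.

2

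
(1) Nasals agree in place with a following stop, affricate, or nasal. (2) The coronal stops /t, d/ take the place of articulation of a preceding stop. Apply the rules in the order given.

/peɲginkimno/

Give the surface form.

Rule 1: /ɲ/ before /g/ (velar) → [ŋ]
Rule 1: /n/ before /k/ (velar) → [ŋ]
Rule 1: /m/ before /n/ (alveolar) → [n]
After rule 1: peŋgiŋkinno
Rule 2: no segment meets the rule's conditions; no change.

[peŋgiŋkinno]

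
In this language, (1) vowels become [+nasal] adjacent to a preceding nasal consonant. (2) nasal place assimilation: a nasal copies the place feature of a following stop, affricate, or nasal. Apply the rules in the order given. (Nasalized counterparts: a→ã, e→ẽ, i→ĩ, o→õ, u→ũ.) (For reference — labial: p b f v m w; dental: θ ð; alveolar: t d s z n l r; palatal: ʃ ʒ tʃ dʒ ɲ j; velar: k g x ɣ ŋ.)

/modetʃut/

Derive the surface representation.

[mõdetʃut]

Rule 1: /o/ after nasal /m/ → [õ]
After rule 1: mõdetʃut
Rule 2: no segment meets the rule's conditions; no change.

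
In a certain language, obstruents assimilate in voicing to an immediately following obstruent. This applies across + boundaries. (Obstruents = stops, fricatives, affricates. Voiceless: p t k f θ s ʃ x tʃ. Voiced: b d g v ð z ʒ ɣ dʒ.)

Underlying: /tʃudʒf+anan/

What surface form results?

[tʃutʃf+anan]

/dʒ/ before /f/ (voiceless) → [tʃ]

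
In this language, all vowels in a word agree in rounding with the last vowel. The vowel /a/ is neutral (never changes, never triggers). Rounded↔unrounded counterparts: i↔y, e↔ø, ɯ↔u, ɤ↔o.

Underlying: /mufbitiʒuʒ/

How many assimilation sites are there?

2

/i/ harmonizes with /u/ ([+round]) → [y]
/i/ harmonizes with /u/ ([+round]) → [y]
2 segments change.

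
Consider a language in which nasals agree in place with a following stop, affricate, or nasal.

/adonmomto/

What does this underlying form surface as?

[adommonto]

/n/ before /m/ (labial) → [m]
/m/ before /t/ (alveolar) → [n]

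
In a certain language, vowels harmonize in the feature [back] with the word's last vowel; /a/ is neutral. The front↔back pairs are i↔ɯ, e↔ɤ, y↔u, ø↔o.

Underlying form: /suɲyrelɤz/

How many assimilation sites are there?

/y/ harmonizes with /ɤ/ ([+back]) → [u]
/e/ harmonizes with /ɤ/ ([+back]) → [ɤ]
2 segments change.

2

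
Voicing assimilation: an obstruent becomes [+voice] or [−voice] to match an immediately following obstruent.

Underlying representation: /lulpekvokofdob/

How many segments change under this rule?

/k/ before /v/ (voiced) → [g]
/f/ before /d/ (voiced) → [v]
2 segments change.

2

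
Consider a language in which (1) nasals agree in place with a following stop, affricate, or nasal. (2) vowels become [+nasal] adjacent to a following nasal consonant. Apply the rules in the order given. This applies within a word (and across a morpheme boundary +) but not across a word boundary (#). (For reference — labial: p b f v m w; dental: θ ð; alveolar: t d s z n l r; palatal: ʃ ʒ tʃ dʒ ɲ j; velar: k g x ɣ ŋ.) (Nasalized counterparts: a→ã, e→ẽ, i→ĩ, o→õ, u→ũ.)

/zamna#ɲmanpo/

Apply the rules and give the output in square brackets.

[zãnna#mmãmpo]

Rule 1: /m/ before /n/ (alveolar) → [n]
Rule 1: /ɲ/ before /m/ (labial) → [m]
Rule 1: /n/ before /p/ (labial) → [m]
After rule 1: zanna#mmampo
Rule 2: /a/ before nasal /n/ → [ã]
Rule 2: /a/ before nasal /m/ → [ã]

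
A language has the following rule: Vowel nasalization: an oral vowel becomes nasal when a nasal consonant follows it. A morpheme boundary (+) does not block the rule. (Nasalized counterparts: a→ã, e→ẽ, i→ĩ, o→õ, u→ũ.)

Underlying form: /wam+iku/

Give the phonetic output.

[wãm+iku]

/a/ before nasal /m/ → [ã]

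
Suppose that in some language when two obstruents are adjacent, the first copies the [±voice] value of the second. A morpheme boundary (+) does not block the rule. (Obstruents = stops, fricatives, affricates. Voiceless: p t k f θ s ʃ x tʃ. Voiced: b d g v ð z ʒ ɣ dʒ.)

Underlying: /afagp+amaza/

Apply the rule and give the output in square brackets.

[afakp+amaza]

/g/ before /p/ (voiceless) → [k]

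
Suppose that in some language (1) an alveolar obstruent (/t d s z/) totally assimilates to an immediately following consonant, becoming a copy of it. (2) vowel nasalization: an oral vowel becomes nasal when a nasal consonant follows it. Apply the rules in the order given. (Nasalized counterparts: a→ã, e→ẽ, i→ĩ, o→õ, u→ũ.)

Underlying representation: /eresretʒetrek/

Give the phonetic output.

Rule 1: /s/ before /r/ → [r] (total assimilation)
Rule 1: /t/ before /ʒ/ → [ʒ] (total assimilation)
Rule 1: /t/ before /r/ → [r] (total assimilation)
After rule 1: ererreʒʒerrek
Rule 2: no segment meets the rule's conditions; no change.

[ererreʒʒerrek]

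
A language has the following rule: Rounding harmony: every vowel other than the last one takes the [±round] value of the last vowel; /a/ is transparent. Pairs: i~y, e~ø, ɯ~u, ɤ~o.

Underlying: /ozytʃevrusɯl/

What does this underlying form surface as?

[ɤzitʃevrɯsɯl]

/o/ harmonizes with /ɯ/ ([-round]) → [ɤ]
/y/ harmonizes with /ɯ/ ([-round]) → [i]
/u/ harmonizes with /ɯ/ ([-round]) → [ɯ]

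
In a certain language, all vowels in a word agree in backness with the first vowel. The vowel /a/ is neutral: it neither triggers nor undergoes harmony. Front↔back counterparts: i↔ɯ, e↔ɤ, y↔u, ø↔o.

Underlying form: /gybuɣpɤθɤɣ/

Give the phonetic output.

[gybyɣpeθeɣ]

/u/ harmonizes with /y/ ([-back]) → [y]
/ɤ/ harmonizes with /y/ ([-back]) → [e]
/ɤ/ harmonizes with /y/ ([-back]) → [e]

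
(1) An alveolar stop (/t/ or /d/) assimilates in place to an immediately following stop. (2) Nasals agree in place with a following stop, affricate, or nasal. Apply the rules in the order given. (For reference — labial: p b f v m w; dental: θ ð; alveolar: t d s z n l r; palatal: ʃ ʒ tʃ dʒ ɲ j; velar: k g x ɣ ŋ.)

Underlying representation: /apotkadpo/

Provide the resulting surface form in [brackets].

[apokkabpo]

Rule 1: /t/ before /k/ (velar) → [k]
Rule 1: /d/ before /p/ (labial) → [b]
After rule 1: apokkabpo
Rule 2: no segment meets the rule's conditions; no change.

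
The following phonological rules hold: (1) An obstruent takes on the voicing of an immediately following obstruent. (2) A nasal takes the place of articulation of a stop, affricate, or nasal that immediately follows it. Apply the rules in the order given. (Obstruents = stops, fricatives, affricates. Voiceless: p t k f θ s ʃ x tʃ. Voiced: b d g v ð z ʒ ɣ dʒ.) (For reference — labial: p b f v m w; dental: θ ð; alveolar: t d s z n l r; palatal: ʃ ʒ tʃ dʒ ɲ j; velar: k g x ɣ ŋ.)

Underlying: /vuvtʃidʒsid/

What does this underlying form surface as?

Rule 1: /v/ before /tʃ/ (voiceless) → [f]
Rule 1: /dʒ/ before /s/ (voiceless) → [tʃ]
After rule 1: vuftʃitʃsid
Rule 2: no segment meets the rule's conditions; no change.

[vuftʃitʃsid]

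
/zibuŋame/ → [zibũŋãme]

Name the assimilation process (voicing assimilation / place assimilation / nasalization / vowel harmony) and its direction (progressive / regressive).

/u/→[ũ] /a/→[ã].
Each target copies a feature from the following segment, so the direction is regressive.

nasalization, regressive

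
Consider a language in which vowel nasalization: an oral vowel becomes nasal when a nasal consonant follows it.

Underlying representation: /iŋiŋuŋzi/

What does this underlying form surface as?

/i/ before nasal /ŋ/ → [ĩ]
/i/ before nasal /ŋ/ → [ĩ]
/u/ before nasal /ŋ/ → [ũ]

[ĩŋĩŋũŋzi]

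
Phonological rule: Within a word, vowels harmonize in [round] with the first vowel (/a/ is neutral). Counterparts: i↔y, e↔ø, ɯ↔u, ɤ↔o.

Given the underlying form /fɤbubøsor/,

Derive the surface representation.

[fɤbɯbesɤr]

/u/ harmonizes with /ɤ/ ([-round]) → [ɯ]
/ø/ harmonizes with /ɤ/ ([-round]) → [e]
/o/ harmonizes with /ɤ/ ([-round]) → [ɤ]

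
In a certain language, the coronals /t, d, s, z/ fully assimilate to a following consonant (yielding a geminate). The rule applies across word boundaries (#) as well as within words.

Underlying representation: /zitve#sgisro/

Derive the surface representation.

[zivve#ggirro]

/t/ before /v/ → [v] (total assimilation)
/s/ before /g/ → [g] (total assimilation)
/s/ before /r/ → [r] (total assimilation)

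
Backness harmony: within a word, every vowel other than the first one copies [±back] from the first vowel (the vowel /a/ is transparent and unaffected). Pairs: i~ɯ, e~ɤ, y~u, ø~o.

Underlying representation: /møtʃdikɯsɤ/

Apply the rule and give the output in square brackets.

[møtʃdikise]

/ɯ/ harmonizes with /ø/ ([-back]) → [i]
/ɤ/ harmonizes with /ø/ ([-back]) → [e]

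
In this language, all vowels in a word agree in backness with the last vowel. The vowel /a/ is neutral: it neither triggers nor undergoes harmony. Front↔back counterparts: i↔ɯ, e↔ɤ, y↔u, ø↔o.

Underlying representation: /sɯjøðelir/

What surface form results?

/ɯ/ harmonizes with /i/ ([-back]) → [i]

[sijøðelir]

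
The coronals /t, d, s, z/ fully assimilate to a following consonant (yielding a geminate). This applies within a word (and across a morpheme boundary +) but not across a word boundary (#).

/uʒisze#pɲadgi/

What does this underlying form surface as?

[uʒizze#pɲaggi]

/s/ before /z/ → [z] (total assimilation)
/d/ before /g/ → [g] (total assimilation)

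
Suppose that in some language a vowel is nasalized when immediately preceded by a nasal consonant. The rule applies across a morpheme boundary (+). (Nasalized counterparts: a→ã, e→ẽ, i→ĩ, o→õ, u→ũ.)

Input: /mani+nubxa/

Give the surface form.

[mãnĩ+nũbxa]

/a/ after nasal /m/ → [ã]
/i/ after nasal /n/ → [ĩ]
/u/ after nasal /n/ → [ũ]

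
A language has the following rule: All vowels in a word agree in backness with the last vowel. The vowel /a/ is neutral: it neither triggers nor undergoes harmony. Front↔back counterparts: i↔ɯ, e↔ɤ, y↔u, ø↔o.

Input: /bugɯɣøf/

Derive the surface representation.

/u/ harmonizes with /ø/ ([-back]) → [y]
/ɯ/ harmonizes with /ø/ ([-back]) → [i]

[bygiɣøf]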